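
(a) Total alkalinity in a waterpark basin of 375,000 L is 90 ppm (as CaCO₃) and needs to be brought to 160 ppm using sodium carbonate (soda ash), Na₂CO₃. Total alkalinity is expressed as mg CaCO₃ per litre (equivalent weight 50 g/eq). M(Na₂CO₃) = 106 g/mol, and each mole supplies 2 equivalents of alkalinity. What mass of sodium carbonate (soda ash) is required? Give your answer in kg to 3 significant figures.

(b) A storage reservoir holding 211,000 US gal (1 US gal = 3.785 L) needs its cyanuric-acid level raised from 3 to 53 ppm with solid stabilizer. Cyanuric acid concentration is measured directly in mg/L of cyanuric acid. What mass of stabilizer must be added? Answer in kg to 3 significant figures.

(a) 27.8 kg; (b) 39.9 kg

(a) Alkalinity to add: (160 − 90) = 70 mg/L as CaCO₃ × 375,000 L = 26,250 g as CaCO₃.
(a) Equivalents: 26,250 g ÷ 50 g/eq = 525 eq.
(a) Each mole of Na₂CO₃ supplies 2 eq, so 525 / 2 = 262.5 mol.
(a) Mass: 262.5 mol × 106 g/mol = 27,820 g.

(b) Volume: 211,000 US gal × 3.785 L/gal = 798,635 L.
(b) CYA to add: (53 − 3) = 50 mg/L × 798,635 L = 39,930 g cyanuric acid.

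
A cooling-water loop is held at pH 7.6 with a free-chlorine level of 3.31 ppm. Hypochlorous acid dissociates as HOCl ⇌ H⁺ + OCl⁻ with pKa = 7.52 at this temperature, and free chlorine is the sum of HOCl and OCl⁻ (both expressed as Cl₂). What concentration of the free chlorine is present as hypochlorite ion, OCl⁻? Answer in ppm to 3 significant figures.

[OCl⁻]/[HOCl] = 10^(pH − pKa) = 10^(7.6 − 7.52) = 10^0.08 = 1.202.
Fraction as HOCl = 1 / (1 + 1.202) = 0.4541.
OCl⁻ = (1 − 0.4541) × 3.31 ppm = 1.807 ppm.

1.81 ppm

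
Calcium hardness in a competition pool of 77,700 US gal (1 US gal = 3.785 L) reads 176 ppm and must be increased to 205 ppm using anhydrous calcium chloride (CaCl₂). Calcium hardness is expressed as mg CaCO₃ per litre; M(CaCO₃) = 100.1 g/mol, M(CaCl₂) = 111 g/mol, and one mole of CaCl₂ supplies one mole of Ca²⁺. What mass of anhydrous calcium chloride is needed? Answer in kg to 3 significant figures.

Volume: 77,700 US gal × 3.785 L/gal = 294,094 L.
Hardness to add: (205 − 176) = 29 mg/L as CaCO₃ × 294,094 L = 8529 g as CaCO₃.
Moles of Ca²⁺ (1 mol Ca²⁺ ≡ 1 mol CaCO₃): 8529 / 100.1 g/mol = 85.2 mol.
Mass of CaCl₂: 85.2 × 111 = 9457 g.

9.46 kg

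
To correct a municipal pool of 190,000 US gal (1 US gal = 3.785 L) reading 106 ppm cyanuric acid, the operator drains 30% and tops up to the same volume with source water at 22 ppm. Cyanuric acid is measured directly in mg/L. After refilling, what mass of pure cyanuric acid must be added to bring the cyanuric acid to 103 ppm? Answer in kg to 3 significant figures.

16.0 kg

Volume: 190,000 US gal × 3.785 L/gal = 719,150 L.
After draining 30% and refilling: 106 × 0.70 + 22 × 0.30 = 80.8 ppm.
Deficit to target: 103 − 80.8 = 22.2 mg/L.
Mass: 22.2 mg/L × 719,150 L = 15,970 g cyanuric acid.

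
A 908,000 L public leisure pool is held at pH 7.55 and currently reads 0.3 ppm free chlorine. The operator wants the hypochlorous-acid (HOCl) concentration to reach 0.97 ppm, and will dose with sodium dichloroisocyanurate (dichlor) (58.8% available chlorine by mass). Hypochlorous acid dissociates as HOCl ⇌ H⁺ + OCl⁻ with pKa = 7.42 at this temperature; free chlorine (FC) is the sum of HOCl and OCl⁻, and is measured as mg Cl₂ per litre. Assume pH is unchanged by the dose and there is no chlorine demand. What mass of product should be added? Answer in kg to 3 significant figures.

[OCl⁻]/[HOCl] = 10^(pH − pKa) = 10^(7.55 − 7.42) = 1.349; fraction as HOCl = 1/(1 + 1.349) = 0.4257.
Free chlorine required for 0.97 ppm HOCl: 0.97 / 0.4257 = 2.278 ppm.
FC to add: 2.278 − 0.3 = 1.978 mg/L as Cl₂.
Cl₂ equivalent: 1.978 mg/L × 908,000 L = 1796 g.
Product at 58.8% available Cl: 1796 / 0.588 = 3055 g.

3.06 kg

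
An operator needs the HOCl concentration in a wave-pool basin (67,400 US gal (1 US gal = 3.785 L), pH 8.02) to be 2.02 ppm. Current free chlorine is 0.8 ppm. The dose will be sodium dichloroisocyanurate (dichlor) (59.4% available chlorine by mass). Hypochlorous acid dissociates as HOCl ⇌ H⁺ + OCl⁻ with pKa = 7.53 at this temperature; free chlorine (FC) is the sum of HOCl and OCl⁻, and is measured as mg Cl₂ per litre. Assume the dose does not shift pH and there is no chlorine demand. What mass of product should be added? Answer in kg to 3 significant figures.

Volume: 67,400 US gal × 3.785 L/gal = 255,109 L.
[OCl⁻]/[HOCl] = 10^(pH − pKa) = 10^(8.02 − 7.53) = 3.09; fraction as HOCl = 1/(1 + 3.09) = 0.2445.
Free chlorine required for 2.02 ppm HOCl: 2.02 / 0.2445 = 8.262 ppm.
FC to add: 8.262 − 0.8 = 7.462 mg/L as Cl₂.
Cl₂ equivalent: 7.462 mg/L × 255,109 L = 1904 g.
Product at 59.4% available Cl: 1904 / 0.594 = 3205 g.

3.20 kg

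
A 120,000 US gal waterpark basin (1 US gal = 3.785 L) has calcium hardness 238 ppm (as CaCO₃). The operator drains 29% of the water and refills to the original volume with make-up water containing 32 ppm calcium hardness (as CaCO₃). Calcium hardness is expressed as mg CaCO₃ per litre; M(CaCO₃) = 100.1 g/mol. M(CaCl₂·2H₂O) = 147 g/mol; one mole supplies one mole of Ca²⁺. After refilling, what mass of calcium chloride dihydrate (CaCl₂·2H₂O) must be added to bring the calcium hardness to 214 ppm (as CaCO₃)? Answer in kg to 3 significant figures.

Volume: 120,000 US gal × 3.785 L/gal = 454,200 L.
After draining 29% and refilling: 238 × 0.71 + 32 × 0.29 = 178.26 ppm.
Deficit to target: 214 − 178.26 = 35.74 mg/L.
As CaCO₃: 35.74 mg/L × 454,200 L = 16,230 g; ÷ 100.1 = 162.2 mol Ca²⁺.
Mass: 162.2 × 147 = 23,840 g.

23.8 kg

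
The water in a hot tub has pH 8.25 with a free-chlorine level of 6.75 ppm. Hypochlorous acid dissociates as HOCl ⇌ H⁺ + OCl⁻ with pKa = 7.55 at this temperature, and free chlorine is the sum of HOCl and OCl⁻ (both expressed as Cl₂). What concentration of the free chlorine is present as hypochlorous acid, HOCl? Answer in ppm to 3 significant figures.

1.12 ppm

[OCl⁻]/[HOCl] = 10^(pH − pKa) = 10^(8.25 − 7.55) = 10^0.70 = 5.012.
Fraction as HOCl = 1 / (1 + 5.012) = 0.1663.
HOCl = 0.1663 × 6.75 ppm = 1.123 ppm.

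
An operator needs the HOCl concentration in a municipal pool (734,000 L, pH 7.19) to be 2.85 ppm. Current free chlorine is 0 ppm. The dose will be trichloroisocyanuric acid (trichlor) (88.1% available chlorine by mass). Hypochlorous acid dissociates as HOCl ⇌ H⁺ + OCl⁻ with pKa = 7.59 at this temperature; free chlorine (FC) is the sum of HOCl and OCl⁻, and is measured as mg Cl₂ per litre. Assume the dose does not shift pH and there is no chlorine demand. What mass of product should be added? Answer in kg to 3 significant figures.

3.32 kg

[OCl⁻]/[HOCl] = 10^(pH − pKa) = 10^(7.19 − 7.59) = 0.3981; fraction as HOCl = 1/(1 + 0.3981) = 0.7153.
Free chlorine required for 2.85 ppm HOCl: 2.85 / 0.7153 = 3.985 ppm.
FC to add: 3.985 − 0 = 3.985 mg/L as Cl₂.
Cl₂ equivalent: 3.985 mg/L × 734,000 L = 2925 g.
Product at 88.1% available Cl: 2925 / 0.881 = 3320 g.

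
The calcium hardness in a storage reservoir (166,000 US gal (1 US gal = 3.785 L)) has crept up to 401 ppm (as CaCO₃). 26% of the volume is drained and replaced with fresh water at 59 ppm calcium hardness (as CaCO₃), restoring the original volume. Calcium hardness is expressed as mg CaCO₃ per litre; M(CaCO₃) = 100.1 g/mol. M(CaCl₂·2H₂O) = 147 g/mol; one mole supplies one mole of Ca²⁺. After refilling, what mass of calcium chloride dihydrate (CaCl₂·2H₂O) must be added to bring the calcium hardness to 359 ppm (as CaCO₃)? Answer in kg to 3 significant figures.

43.3 kg

Volume: 166,000 US gal × 3.785 L/gal = 628,310 L.
After draining 26% and refilling: 401 × 0.74 + 59 × 0.26 = 312.08 ppm.
Deficit to target: 359 − 312.08 = 46.92 mg/L.
As CaCO₃: 46.92 mg/L × 628,310 L = 29,480 g; ÷ 100.1 = 294.5 mol Ca²⁺.
Mass: 294.5 × 147 = 43,290 g.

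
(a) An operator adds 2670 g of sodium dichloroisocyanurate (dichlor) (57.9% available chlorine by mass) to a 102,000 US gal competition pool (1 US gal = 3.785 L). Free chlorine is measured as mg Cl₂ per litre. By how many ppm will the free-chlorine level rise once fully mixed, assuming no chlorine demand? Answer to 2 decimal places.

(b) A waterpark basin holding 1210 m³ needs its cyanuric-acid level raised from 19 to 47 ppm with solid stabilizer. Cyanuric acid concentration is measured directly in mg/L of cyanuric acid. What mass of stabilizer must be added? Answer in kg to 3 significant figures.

(a) Volume: 102,000 US gal × 3.785 L/gal = 386,070 L.
(a) Available chlorine delivered: 2670 g × 0.579 = 1546 g as Cl₂.
(a) Concentration rise: 1546 g / 386,070 L = 4.004 mg/L = 4.00 ppm.

(b) Volume: 1210 m³ = 1,210,000 L.
(b) CYA to add: (47 − 19) = 28 mg/L × 1,210,000 L = 33,880 g cyanuric acid.

(a) 4.00 ppm; (b) 33.9 kg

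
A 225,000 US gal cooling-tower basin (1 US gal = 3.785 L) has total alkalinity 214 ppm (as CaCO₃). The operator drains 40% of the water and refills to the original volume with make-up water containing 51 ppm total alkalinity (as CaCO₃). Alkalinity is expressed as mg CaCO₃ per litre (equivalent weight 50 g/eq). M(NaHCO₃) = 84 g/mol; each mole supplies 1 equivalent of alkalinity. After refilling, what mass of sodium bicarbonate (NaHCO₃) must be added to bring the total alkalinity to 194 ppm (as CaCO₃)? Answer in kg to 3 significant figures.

Volume: 225,000 US gal × 3.785 L/gal = 851,625 L.
After draining 40% and refilling: 214 × 0.60 + 51 × 0.40 = 148.8 ppm.
Deficit to target: 194 − 148.8 = 45.2 mg/L.
As CaCO₃: 45.2 mg/L × 851,625 L = 38,490 g; ÷ 50 g/eq ÷ 1 = 769.9 mol NaHCO₃.
Mass: 769.9 × 84 = 64,670 g.

64.7 kg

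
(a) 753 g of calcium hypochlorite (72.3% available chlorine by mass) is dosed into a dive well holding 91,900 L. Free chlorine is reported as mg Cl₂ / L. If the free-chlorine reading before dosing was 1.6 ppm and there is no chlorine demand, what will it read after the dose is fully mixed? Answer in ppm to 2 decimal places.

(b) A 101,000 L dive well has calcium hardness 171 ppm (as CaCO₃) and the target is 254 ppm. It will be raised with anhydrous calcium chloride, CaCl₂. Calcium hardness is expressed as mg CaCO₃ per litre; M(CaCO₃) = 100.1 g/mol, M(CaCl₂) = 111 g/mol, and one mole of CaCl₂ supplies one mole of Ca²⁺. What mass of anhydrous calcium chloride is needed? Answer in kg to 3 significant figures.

(a) 7.52 ppm; (b) 9.30 kg

(a) Available chlorine delivered: 753 g × 0.723 = 544.4 g as Cl₂.
(a) Concentration rise: 544.4 g / 91,900 L = 5.924 mg/L = 5.92 ppm.
(a) Final FC: 1.6 + 5.92 = 7.52 ppm.

(b) Hardness to add: (254 − 171) = 83 mg/L as CaCO₃ × 101,000 L = 8383 g as CaCO₃.
(b) Moles of Ca²⁺ (1 mol Ca²⁺ ≡ 1 mol CaCO₃): 8383 / 100.1 g/mol = 83.75 mol.
(b) Mass of CaCl₂: 83.75 × 111 = 9296 g.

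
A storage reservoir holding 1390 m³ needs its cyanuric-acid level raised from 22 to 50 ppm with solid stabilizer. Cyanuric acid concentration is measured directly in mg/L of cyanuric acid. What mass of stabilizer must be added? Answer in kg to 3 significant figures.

38.9 kg

Volume: 1390 m³ = 1,390,000 L.
CYA to add: (50 − 22) = 28 mg/L × 1,390,000 L = 38,920 g cyanuric acid.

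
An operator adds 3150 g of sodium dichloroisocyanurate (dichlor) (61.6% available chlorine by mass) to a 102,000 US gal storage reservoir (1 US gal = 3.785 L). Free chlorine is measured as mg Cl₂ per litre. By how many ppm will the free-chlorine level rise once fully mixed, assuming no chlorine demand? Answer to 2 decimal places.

Volume: 102,000 US gal × 3.785 L/gal = 386,070 L.
Available chlorine delivered: 3150 g × 0.616 = 1940 g as Cl₂.
Concentration rise: 1940 g / 386,070 L = 5.026 mg/L = 5.03 ppm.

5.03 ppm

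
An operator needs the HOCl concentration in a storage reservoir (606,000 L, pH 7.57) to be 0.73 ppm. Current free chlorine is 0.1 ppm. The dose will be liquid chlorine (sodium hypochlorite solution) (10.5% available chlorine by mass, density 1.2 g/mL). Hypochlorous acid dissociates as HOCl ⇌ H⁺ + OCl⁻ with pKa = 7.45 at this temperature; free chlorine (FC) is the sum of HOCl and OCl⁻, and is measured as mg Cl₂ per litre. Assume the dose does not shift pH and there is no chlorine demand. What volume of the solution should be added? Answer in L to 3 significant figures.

[OCl⁻]/[HOCl] = 10^(pH − pKa) = 10^(7.57 − 7.45) = 1.318; fraction as HOCl = 1/(1 + 1.318) = 0.4314.
Free chlorine required for 0.73 ppm HOCl: 0.73 / 0.4314 = 1.692 ppm.
FC to add: 1.692 − 0.1 = 1.592 mg/L as Cl₂.
Cl₂ equivalent: 1.592 mg/L × 606,000 L = 965 g.
Product at 10.5% available Cl: 965 / 0.105 = 9190 g.
Volume: 9190 g ÷ 1.2 g/mL = 7658 mL.

7.66 L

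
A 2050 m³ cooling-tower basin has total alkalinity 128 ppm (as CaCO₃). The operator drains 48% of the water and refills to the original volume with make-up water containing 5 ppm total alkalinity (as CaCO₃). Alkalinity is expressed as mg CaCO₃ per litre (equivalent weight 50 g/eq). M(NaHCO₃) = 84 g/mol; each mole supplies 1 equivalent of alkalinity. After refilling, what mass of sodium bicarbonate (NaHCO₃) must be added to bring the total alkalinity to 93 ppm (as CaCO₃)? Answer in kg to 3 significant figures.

Volume: 2050 m³ = 2,050,000 L.
After draining 48% and refilling: 128 × 0.52 + 5 × 0.48 = 68.96 ppm.
Deficit to target: 93 − 68.96 = 24.04 mg/L.
As CaCO₃: 24.04 mg/L × 2,050,000 L = 49,280 g; ÷ 50 g/eq ÷ 1 = 985.6 mol NaHCO₃.
Mass: 985.6 × 84 = 82,790 g.

82.8 kg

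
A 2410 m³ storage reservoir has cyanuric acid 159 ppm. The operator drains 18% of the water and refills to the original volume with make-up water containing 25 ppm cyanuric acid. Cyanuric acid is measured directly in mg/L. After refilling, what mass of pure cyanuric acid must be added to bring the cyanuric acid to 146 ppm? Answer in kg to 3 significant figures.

Volume: 2410 m³ = 2,410,000 L.
After draining 18% and refilling: 159 × 0.82 + 25 × 0.18 = 134.88 ppm.
Deficit to target: 146 − 134.88 = 11.12 mg/L.
Mass: 11.12 mg/L × 2,410,000 L = 26,800 g cyanuric acid.

26.8 kg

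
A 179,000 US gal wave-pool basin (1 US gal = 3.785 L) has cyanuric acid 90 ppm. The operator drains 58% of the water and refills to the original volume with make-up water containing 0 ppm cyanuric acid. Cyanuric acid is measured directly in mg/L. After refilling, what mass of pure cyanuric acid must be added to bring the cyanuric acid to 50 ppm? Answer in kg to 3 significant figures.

8.27 kg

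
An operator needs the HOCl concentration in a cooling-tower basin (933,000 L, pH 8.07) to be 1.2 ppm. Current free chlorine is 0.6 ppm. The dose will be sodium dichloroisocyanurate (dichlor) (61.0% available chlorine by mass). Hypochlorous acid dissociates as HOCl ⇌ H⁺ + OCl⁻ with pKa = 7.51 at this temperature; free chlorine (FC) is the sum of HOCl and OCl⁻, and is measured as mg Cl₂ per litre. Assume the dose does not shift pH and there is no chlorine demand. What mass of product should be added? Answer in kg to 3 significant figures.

7.58 kg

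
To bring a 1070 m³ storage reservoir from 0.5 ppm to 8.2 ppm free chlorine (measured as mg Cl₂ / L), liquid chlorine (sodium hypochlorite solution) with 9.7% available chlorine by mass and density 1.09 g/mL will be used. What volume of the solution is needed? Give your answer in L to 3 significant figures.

77.9 L

Volume: 1070 m³ = 1,070,000 L.
Chlorine deficit: 8.2 − 0.5 = 7.7 ppm = 7.7 mg/L as Cl₂.
Cl₂ equivalent needed: 7.7 mg/L × 1,070,000 L = 8,239,000 mg = 8239 g.
Product at 9.7% available chlorine: 8239 / 0.097 = 84,940 g.
Volume at density 1.09 g/mL: 84,940 g ÷ 1.09 g/mL = 77,920 mL.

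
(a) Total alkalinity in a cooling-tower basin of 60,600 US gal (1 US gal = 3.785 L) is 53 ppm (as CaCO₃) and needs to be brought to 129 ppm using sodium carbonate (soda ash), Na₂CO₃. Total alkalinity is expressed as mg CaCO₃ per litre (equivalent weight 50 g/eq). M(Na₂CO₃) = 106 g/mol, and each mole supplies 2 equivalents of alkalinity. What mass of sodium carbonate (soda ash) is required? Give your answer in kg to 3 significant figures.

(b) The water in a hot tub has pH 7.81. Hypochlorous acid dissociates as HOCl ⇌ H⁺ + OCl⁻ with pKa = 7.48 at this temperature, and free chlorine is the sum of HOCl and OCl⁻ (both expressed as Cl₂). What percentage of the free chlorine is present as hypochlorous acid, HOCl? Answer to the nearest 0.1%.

(a) 18.5 kg; (b) 31.9%

(a) Volume: 60,600 US gal × 3.785 L/gal = 229,371 L.
(a) Alkalinity to add: (129 − 53) = 76 mg/L as CaCO₃ × 229,371 L = 17,430 g as CaCO₃.
(a) Equivalents: 17,430 g ÷ 50 g/eq = 348.6 eq.
(a) Each mole of Na₂CO₃ supplies 2 eq, so 348.6 / 2 = 174.3 mol.
(a) Mass: 174.3 mol × 106 g/mol = 18,480 g.

(b) [OCl⁻]/[HOCl] = 10^(pH − pKa) = 10^(7.81 − 7.48) = 10^0.33 = 2.138.
(b) Fraction as HOCl = 1 / (1 + 2.138) = 0.3187.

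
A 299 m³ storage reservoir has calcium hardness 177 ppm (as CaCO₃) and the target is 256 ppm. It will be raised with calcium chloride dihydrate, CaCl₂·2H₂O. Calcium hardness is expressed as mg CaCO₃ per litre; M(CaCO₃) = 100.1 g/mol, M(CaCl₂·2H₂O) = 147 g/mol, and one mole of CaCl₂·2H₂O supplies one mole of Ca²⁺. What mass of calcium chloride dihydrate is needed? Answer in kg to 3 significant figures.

34.7 kg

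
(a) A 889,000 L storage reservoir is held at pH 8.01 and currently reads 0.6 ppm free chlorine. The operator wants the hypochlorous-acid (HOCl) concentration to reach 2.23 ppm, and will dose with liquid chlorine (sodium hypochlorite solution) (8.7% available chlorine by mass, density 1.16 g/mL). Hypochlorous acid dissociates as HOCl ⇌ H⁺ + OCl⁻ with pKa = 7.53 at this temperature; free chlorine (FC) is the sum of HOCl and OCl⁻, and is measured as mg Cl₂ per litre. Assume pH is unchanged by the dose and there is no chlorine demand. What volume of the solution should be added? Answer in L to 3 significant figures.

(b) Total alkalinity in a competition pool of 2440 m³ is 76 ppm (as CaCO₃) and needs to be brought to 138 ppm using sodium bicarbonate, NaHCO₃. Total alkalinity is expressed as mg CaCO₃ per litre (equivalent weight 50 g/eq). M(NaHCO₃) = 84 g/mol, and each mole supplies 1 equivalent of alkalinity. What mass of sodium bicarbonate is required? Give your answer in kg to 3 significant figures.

(a) 73.7 L; (b) 254 kg

(a) [OCl⁻]/[HOCl] = 10^(pH − pKa) = 10^(8.01 − 7.53) = 3.02; fraction as HOCl = 1/(1 + 3.02) = 0.2488.
(a) Free chlorine required for 2.23 ppm HOCl: 2.23 / 0.2488 = 8.964 ppm.
(a) FC to add: 8.964 − 0.6 = 8.364 mg/L as Cl₂.
(a) Cl₂ equivalent: 8.364 mg/L × 889,000 L = 7436 g.
(a) Product at 8.7% available Cl: 7436 / 0.087 = 85,470 g.
(a) Volume: 85,470 g ÷ 1.16 g/mL = 73,680 mL.

(b) Volume: 2440 m³ = 2,440,000 L.
(b) Alkalinity to add: (138 − 76) = 62 mg/L as CaCO₃ × 2,440,000 L = 151,300 g as CaCO₃.
(b) Equivalents: 151,300 g ÷ 50 g/eq = 3026 eq.
(b) NaHCO₃ supplies 1 eq per mole → 3026 mol.
(b) Mass: 3026 mol × 84 g/mol = 254,200 g.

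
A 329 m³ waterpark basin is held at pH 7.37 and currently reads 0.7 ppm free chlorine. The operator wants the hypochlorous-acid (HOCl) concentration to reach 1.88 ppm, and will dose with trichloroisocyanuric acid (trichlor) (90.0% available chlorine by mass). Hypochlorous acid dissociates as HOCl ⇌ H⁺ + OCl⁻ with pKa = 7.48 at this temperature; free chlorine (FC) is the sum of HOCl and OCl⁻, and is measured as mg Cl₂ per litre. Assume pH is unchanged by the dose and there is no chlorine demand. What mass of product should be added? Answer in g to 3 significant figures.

Volume: 329 m³ = 329,000 L.
[OCl⁻]/[HOCl] = 10^(pH − pKa) = 10^(7.37 − 7.48) = 0.7762; fraction as HOCl = 1/(1 + 0.7762) = 0.563.
Free chlorine required for 1.88 ppm HOCl: 1.88 / 0.563 = 3.339 ppm.
FC to add: 3.339 − 0.7 = 2.639 mg/L as Cl₂.
Cl₂ equivalent: 2.639 mg/L × 329,000 L = 868.3 g.
Product at 90.0% available Cl: 868.3 / 0.9 = 964.8 g.

965 g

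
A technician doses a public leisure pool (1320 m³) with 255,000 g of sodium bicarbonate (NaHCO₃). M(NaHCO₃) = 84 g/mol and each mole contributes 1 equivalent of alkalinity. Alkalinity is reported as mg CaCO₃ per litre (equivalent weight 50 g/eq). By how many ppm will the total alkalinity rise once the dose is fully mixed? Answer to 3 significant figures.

Volume: 1320 m³ = 1,320,000 L.
Moles of NaHCO₃: 255,000 g ÷ 84 g/mol = 3036 mol → 3036 eq of alkalinity.
As CaCO₃: 3036 eq × 50 g/eq = 151,800 g.
Rise: 151,800 g / 1,320,000 L × 1000 = 115 mg/L.

115 ppm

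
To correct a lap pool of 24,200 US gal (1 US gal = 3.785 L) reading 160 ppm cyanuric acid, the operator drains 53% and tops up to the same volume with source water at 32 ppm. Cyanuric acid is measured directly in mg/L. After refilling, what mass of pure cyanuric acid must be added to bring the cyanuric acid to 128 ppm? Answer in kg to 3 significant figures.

3.28 kg

Volume: 24,200 US gal × 3.785 L/gal = 91,597 L.
After draining 53% and refilling: 160 × 0.47 + 32 × 0.53 = 92.16 ppm.
Deficit to target: 128 − 92.16 = 35.84 mg/L.
Mass: 35.84 mg/L × 91,597 L = 3283 g cyanuric acid.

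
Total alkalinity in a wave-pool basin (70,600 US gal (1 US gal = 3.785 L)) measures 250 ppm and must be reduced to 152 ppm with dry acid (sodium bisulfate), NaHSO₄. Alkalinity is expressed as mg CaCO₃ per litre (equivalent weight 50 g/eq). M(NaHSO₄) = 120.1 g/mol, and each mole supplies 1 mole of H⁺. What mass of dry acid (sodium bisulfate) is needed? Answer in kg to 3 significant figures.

Volume: 70,600 US gal × 3.785 L/gal = 267,221 L.
Alkalinity to neutralize: (250 − 152) = 98 mg/L as CaCO₃ × 267,221 L = 26,190 g as CaCO₃.
Equivalents of H⁺ required: 26,190 ÷ 50 g/eq = 523.8 eq = 523.8 mol NaHSO₄.
Mass of NaHSO₄: 523.8 × 120.1 = 62,900 g.

62.9 kg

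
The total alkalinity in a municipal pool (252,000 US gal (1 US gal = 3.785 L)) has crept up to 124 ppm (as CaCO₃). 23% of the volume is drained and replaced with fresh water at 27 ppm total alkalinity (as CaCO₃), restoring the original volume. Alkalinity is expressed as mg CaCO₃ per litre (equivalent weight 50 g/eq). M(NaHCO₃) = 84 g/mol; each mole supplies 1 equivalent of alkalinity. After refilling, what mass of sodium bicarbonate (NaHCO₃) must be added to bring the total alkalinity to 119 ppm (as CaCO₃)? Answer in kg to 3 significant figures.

Volume: 252,000 US gal × 3.785 L/gal = 953,820 L.
After draining 23% and refilling: 124 × 0.77 + 27 × 0.23 = 101.69 ppm.
Deficit to target: 119 − 101.69 = 17.31 mg/L.
As CaCO₃: 17.31 mg/L × 953,820 L = 16,510 g; ÷ 50 g/eq ÷ 1 = 330.2 mol NaHCO₃.
Mass: 330.2 × 84 = 27,740 g.

27.7 kg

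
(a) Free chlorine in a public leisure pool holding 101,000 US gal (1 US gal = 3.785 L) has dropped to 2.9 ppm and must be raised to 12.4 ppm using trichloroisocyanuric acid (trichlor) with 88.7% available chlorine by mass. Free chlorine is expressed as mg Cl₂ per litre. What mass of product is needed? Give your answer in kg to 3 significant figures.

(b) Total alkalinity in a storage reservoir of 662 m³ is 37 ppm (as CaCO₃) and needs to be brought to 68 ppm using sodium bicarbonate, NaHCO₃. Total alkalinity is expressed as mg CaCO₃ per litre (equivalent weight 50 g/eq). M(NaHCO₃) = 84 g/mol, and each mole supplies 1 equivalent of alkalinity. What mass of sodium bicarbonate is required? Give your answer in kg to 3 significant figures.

(a) Volume: 101,000 US gal × 3.785 L/gal = 382,285 L.
(a) Chlorine deficit: 12.4 − 2.9 = 9.5 ppm = 9.5 mg/L as Cl₂.
(a) Cl₂ equivalent needed: 9.5 mg/L × 382,285 L = 3,632,000 mg = 3632 g.
(a) Product at 88.7% available chlorine: 3632 / 0.887 = 4094 g.

(b) Volume: 662 m³ = 662,000 L.
(b) Alkalinity to add: (68 − 37) = 31 mg/L as CaCO₃ × 662,000 L = 20,520 g as CaCO₃.
(b) Equivalents: 20,520 g ÷ 50 g/eq = 410.4 eq.
(b) NaHCO₃ supplies 1 eq per mole → 410.4 mol.
(b) Mass: 410.4 mol × 84 g/mol = 34,480 g.

(a) 4.09 kg; (b) 34.5 kg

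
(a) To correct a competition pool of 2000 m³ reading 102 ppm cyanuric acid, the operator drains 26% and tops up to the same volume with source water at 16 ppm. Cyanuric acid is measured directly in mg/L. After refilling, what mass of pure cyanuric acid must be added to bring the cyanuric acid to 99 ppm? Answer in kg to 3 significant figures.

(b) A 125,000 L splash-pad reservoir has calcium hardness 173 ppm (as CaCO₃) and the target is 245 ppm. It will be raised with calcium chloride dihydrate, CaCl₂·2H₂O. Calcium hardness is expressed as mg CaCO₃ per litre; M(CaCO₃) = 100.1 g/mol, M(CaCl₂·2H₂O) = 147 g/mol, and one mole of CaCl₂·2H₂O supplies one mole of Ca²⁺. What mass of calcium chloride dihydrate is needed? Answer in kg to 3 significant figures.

(a) Volume: 2000 m³ = 2,000,000 L.
(a) After draining 26% and refilling: 102 × 0.74 + 16 × 0.26 = 79.64 ppm.
(a) Deficit to target: 99 − 79.64 = 19.36 mg/L.
(a) Mass: 19.36 mg/L × 2,000,000 L = 38,720 g cyanuric acid.

(b) Hardness to add: (245 − 173) = 72 mg/L as CaCO₃ × 125,000 L = 9000 g as CaCO₃.
(b) Moles of Ca²⁺ (1 mol Ca²⁺ ≡ 1 mol CaCO₃): 9000 / 100.1 g/mol = 89.91 mol.
(b) Mass of CaCl₂·2H₂O: 89.91 × 147 = 13,220 g.

(a) 38.7 kg; (b) 13.2 kg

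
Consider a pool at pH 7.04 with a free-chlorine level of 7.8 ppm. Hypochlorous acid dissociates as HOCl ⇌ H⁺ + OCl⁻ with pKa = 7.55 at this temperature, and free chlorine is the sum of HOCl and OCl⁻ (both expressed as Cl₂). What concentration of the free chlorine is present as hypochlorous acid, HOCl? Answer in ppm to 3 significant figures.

5.96 ppm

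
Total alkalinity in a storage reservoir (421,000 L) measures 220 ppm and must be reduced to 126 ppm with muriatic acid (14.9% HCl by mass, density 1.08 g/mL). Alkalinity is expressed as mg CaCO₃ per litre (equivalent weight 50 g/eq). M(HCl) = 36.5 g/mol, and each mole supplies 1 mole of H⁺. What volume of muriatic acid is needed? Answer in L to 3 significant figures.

180 L

Alkalinity to neutralize: (220 − 126) = 94 mg/L as CaCO₃ × 421,000 L = 39,570 g as CaCO₃.
Equivalents of H⁺ required: 39,570 ÷ 50 g/eq = 791.5 eq = 791.5 mol HCl.
Mass of HCl: 791.5 × 36.5 = 28,890 g.
Mass of 14.9% solution: 28,890 / 0.149 = 193,900 g.
Volume: 193,900 g ÷ 1.08 g/mL = 179,500 mL.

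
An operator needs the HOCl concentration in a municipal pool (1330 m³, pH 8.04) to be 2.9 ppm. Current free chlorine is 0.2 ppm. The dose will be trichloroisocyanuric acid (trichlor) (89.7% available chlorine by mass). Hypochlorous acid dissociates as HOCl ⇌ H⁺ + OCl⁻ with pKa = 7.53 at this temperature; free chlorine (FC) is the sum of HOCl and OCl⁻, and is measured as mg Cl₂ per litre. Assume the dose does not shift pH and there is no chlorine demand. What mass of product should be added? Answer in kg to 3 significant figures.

Volume: 1330 m³ = 1,330,000 L.
[OCl⁻]/[HOCl] = 10^(pH − pKa) = 10^(8.04 − 7.53) = 3.236; fraction as HOCl = 1/(1 + 3.236) = 0.2361.
Free chlorine required for 2.9 ppm HOCl: 2.9 / 0.2361 = 12.28 ppm.
FC to add: 12.28 − 0.2 = 12.08 mg/L as Cl₂.
Cl₂ equivalent: 12.08 mg/L × 1,330,000 L = 16,070 g.
Product at 89.7% available Cl: 16,070 / 0.897 = 17,920 g.

17.9 kg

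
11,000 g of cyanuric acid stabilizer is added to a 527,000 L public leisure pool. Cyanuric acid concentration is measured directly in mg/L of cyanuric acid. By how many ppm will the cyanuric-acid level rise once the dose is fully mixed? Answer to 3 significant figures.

Rise: 11,000 g / 527,000 L × 1000 = 20.87 mg/L.

20.9 ppm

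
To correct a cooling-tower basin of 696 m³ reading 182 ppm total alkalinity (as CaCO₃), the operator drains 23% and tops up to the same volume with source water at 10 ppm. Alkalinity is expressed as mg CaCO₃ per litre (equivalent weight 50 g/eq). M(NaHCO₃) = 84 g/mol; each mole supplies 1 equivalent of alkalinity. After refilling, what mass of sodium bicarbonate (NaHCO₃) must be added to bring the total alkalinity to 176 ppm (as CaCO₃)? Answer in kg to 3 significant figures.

39.2 kg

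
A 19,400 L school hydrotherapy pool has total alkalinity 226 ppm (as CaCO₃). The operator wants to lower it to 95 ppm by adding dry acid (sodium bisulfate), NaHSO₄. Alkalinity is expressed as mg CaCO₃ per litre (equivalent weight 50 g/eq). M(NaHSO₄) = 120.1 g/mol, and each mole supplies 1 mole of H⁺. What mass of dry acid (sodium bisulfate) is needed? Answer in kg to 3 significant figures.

6.10 kg

Alkalinity to neutralize: (226 − 95) = 131 mg/L as CaCO₃ × 19,400 L = 2541 g as CaCO₃.
Equivalents of H⁺ required: 2541 ÷ 50 g/eq = 50.83 eq = 50.83 mol NaHSO₄.
Mass of NaHSO₄: 50.83 × 120.1 = 6104 g.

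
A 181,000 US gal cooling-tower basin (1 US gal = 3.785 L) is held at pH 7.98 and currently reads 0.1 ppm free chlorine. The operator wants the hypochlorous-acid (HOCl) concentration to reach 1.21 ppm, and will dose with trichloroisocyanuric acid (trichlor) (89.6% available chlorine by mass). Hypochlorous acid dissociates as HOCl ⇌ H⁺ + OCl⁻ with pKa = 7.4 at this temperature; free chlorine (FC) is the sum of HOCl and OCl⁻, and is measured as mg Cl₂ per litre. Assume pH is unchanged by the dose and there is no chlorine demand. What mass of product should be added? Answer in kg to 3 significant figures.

4.37 kg

Volume: 181,000 US gal × 3.785 L/gal = 685,085 L.
[OCl⁻]/[HOCl] = 10^(pH − pKa) = 10^(7.98 − 7.4) = 3.802; fraction as HOCl = 1/(1 + 3.802) = 0.2083.
Free chlorine required for 1.21 ppm HOCl: 1.21 / 0.2083 = 5.81 ppm.
FC to add: 5.81 − 0.1 = 5.71 mg/L as Cl₂.
Cl₂ equivalent: 5.71 mg/L × 685,085 L = 3912 g.
Product at 89.6% available Cl: 3912 / 0.896 = 4366 g.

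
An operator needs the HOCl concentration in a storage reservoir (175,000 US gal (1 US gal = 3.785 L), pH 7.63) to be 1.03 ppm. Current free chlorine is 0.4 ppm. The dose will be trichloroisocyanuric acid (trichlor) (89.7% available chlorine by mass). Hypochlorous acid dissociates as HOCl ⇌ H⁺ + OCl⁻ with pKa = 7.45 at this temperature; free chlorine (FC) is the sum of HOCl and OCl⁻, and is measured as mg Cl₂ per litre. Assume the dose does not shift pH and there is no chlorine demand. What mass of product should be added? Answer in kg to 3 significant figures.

1.62 kg

Volume: 175,000 US gal × 3.785 L/gal = 662,375 L.
[OCl⁻]/[HOCl] = 10^(pH − pKa) = 10^(7.63 − 7.45) = 1.514; fraction as HOCl = 1/(1 + 1.514) = 0.3978.
Free chlorine required for 1.03 ppm HOCl: 1.03 / 0.3978 = 2.589 ppm.
FC to add: 2.589 − 0.4 = 2.189 mg/L as Cl₂.
Cl₂ equivalent: 2.189 mg/L × 662,375 L = 1450 g.
Product at 89.7% available Cl: 1450 / 0.897 = 1616 g.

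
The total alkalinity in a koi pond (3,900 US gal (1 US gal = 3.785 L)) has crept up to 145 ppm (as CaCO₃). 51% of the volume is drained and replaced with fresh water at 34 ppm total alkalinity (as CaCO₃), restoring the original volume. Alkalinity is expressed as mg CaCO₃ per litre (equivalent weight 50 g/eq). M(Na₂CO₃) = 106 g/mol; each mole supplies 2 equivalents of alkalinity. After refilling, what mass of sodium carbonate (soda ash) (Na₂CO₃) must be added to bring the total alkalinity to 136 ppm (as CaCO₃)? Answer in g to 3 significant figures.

745 g

Volume: 3,900 US gal × 3.785 L/gal = 14,762 L.
After draining 51% and refilling: 145 × 0.49 + 34 × 0.51 = 88.39 ppm.
Deficit to target: 136 − 88.39 = 47.61 mg/L.
As CaCO₃: 47.61 mg/L × 14,762 L = 702.8 g; ÷ 50 g/eq ÷ 2 = 7.028 mol Na₂CO₃.
Mass: 7.028 × 106 = 745 g.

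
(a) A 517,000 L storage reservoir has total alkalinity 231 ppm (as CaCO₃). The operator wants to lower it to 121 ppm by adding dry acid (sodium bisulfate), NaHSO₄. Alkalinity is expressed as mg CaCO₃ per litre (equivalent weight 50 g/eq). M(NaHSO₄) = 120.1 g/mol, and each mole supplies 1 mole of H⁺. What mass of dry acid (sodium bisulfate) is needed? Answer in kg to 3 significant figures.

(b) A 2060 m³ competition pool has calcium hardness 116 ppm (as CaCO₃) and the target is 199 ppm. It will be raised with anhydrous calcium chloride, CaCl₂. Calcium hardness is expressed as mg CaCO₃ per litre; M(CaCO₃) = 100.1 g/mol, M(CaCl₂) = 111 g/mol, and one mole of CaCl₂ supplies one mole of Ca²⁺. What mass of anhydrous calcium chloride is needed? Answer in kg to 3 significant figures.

(a) 137 kg; (b) 190 kg

(a) Alkalinity to neutralize: (231 − 121) = 110 mg/L as CaCO₃ × 517,000 L = 56,870 g as CaCO₃.
(a) Equivalents of H⁺ required: 56,870 ÷ 50 g/eq = 1137 eq = 1137 mol NaHSO₄.
(a) Mass of NaHSO₄: 1137 × 120.1 = 136,600 g.

(b) Volume: 2060 m³ = 2,060,000 L.
(b) Hardness to add: (199 − 116) = 83 mg/L as CaCO₃ × 2,060,000 L = 171,000 g as CaCO₃.
(b) Moles of Ca²⁺ (1 mol Ca²⁺ ≡ 1 mol CaCO₃): 171,000 / 100.1 g/mol = 1708 mol.
(b) Mass of CaCl₂: 1708 × 111 = 189,600 g.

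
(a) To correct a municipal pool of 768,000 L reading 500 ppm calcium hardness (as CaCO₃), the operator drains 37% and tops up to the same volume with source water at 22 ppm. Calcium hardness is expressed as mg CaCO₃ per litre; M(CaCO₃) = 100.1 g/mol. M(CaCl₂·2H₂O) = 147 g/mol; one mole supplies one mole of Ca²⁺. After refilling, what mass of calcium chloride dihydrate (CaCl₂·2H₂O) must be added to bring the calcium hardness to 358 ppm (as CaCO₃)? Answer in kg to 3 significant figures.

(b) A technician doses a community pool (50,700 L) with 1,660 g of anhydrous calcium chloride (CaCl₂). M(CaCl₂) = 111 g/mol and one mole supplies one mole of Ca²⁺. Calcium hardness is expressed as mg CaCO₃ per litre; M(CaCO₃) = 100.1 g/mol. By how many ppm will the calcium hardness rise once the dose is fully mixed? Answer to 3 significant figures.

(a) After draining 37% and refilling: 500 × 0.63 + 22 × 0.37 = 323.14 ppm.
(a) Deficit to target: 358 − 323.14 = 34.86 mg/L.
(a) As CaCO₃: 34.86 mg/L × 768,000 L = 26,770 g; ÷ 100.1 = 267.5 mol Ca²⁺.
(a) Mass: 267.5 × 147 = 39,320 g.

(b) Moles of Ca²⁺: 1,660 g ÷ 111 g/mol = 14.95 mol.
(b) As CaCO₃: 14.95 mol × 100.1 g/mol = 1497 g.
(b) Rise: 1497 g / 50,700 L × 1000 = 29.53 mg/L.

(a) 39.3 kg; (b) 29.5 ppm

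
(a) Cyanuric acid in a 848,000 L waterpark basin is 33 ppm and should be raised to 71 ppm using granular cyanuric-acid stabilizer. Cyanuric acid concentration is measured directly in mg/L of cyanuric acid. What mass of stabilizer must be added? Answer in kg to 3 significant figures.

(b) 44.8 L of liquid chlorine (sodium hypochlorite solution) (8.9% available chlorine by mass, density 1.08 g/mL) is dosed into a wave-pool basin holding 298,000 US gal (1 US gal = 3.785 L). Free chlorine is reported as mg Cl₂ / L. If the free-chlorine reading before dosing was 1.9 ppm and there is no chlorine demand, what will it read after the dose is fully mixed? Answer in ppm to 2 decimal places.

(a) 32.2 kg; (b) 5.72 ppm

(a) CYA to add: (71 − 33) = 38 mg/L × 848,000 L = 32,220 g cyanuric acid.

(b) Volume: 298,000 US gal × 3.785 L/gal = 1,127,930 L.
(b) Mass of solution: 44.8 L × 1000 mL/L × 1.08 g/mL = 48,380 g.
(b) Available chlorine delivered: 48,380 g × 0.089 = 4306 g as Cl₂.
(b) Concentration rise: 4306 g / 1,127,930 L = 3.818 mg/L = 3.82 ppm.
(b) Final FC: 1.9 + 3.82 = 5.72 ppm.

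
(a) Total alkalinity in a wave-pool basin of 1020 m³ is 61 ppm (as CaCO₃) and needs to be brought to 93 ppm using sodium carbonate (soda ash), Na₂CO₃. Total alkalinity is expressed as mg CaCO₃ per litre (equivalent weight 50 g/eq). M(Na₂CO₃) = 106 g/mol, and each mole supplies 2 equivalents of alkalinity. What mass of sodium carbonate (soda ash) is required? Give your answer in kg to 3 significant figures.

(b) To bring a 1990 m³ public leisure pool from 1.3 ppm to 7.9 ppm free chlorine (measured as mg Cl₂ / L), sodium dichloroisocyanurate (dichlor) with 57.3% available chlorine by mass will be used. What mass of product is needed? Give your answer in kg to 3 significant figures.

(a) 34.6 kg; (b) 22.9 kg

(a) Volume: 1020 m³ = 1,020,000 L.
(a) Alkalinity to add: (93 − 61) = 32 mg/L as CaCO₃ × 1,020,000 L = 32,640 g as CaCO₃.
(a) Equivalents: 32,640 g ÷ 50 g/eq = 652.8 eq.
(a) Each mole of Na₂CO₃ supplies 2 eq, so 652.8 / 2 = 326.4 mol.
(a) Mass: 326.4 mol × 106 g/mol = 34,600 g.

(b) Volume: 1990 m³ = 1,990,000 L.
(b) Chlorine deficit: 7.9 − 1.3 = 6.6 ppm = 6.6 mg/L as Cl₂.
(b) Cl₂ equivalent needed: 6.6 mg/L × 1,990,000 L = 13,130,000 mg = 13,130 g.
(b) Product at 57.3% available chlorine: 13,130 / 0.573 = 22,920 g.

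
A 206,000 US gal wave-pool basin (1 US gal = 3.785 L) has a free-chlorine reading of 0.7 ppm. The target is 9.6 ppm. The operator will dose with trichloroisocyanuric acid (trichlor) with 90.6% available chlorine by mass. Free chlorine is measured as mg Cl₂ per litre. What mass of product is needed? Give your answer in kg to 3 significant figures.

Volume: 206,000 US gal × 3.785 L/gal = 779,710 L.
Chlorine deficit: 9.6 − 0.7 = 8.9 ppm = 8.9 mg/L as Cl₂.
Cl₂ equivalent needed: 8.9 mg/L × 779,710 L = 6,939,000 mg = 6939 g.
Product at 90.6% available chlorine: 6939 / 0.906 = 7659 g.

7.66 kg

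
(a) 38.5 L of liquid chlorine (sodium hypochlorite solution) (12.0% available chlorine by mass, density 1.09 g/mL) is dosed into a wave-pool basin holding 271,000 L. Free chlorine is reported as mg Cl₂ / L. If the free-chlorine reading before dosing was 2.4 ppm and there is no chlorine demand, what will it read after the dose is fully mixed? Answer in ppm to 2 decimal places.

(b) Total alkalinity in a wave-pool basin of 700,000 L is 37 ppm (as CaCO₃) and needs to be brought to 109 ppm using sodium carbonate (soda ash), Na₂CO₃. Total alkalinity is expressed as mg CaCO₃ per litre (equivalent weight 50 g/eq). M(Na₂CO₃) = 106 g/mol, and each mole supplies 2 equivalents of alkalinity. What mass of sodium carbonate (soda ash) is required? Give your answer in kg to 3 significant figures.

(a) Mass of solution: 38.5 L × 1000 mL/L × 1.09 g/mL = 41,960 g.
(a) Available chlorine delivered: 41,960 g × 0.12 = 5036 g as Cl₂.
(a) Concentration rise: 5036 g / 271,000 L = 18.58 mg/L = 18.58 ppm.
(a) Final FC: 2.4 + 18.58 = 20.98 ppm.

(b) Alkalinity to add: (109 − 37) = 72 mg/L as CaCO₃ × 700,000 L = 50,400 g as CaCO₃.
(b) Equivalents: 50,400 g ÷ 50 g/eq = 1008 eq.
(b) Each mole of Na₂CO₃ supplies 2 eq, so 1008 / 2 = 504 mol.
(b) Mass: 504 mol × 106 g/mol = 53,420 g.

(a) 20.98 ppm; (b) 53.4 kg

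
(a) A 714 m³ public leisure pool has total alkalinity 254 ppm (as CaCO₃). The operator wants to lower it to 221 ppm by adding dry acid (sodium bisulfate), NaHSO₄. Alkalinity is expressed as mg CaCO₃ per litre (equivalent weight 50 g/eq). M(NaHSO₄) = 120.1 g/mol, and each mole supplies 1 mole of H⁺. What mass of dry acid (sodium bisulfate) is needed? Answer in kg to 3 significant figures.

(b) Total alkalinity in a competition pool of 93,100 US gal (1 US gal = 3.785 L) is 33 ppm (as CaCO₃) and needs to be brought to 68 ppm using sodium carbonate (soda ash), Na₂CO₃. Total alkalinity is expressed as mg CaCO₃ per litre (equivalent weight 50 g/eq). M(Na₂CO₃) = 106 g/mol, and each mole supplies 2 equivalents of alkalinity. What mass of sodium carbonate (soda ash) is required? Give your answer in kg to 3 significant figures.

(a) 56.6 kg; (b) 13.1 kg

(a) Volume: 714 m³ = 714,000 L.
(a) Alkalinity to neutralize: (254 − 221) = 33 mg/L as CaCO₃ × 714,000 L = 23,560 g as CaCO₃.
(a) Equivalents of H⁺ required: 23,560 ÷ 50 g/eq = 471.2 eq = 471.2 mol NaHSO₄.
(a) Mass of NaHSO₄: 471.2 × 120.1 = 56,600 g.

(b) Volume: 93,100 US gal × 3.785 L/gal = 352,384 L.
(b) Alkalinity to add: (68 − 33) = 35 mg/L as CaCO₃ × 352,384 L = 12,330 g as CaCO₃.
(b) Equivalents: 12,330 g ÷ 50 g/eq = 246.7 eq.
(b) Each mole of Na₂CO₃ supplies 2 eq, so 246.7 / 2 = 123.3 mol.
(b) Mass: 123.3 mol × 106 g/mol = 13,070 g.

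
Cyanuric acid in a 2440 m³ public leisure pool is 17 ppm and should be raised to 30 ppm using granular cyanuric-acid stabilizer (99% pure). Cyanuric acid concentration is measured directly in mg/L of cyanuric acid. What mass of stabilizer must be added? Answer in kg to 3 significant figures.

32.0 kg

Volume: 2440 m³ = 2,440,000 L.
CYA to add: (30 − 17) = 13 mg/L × 2,440,000 L = 31,720 g cyanuric acid.
At 99% purity: 31,720 / 0.99 = 32,040 g product.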